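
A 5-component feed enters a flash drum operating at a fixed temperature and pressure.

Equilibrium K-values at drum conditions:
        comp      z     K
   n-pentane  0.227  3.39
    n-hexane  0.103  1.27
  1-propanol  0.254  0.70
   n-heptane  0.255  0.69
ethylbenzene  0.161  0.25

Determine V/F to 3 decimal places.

Material balance + equilibrium reduce to Σ zᵢ(Kᵢ−1)/(1+V/F(Kᵢ−1)) = 0.
Feasibility: ΣzᵢKᵢ = 1.294, Σzᵢ/Kᵢ = 1.524 — both > 1, two phases present.
Newton iteration, V/F⁰ = 0.62:
  V/F = 0.620: g = -0.1747, g' = -0.604 → V/F = 0.331
  V/F = 0.331: g = -0.0048, g' = -0.629 → V/F = 0.323
Converged at V/F = 0.323.

V/F = 0.323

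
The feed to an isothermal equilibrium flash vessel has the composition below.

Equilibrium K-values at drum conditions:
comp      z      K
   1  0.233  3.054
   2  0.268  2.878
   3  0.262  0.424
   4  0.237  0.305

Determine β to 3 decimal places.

β = 0.534

Let β = V/F and solve Σ zᵢ(Kᵢ−1)/(1+β(Kᵢ−1)) = 0.
Check two-phase: ΣzᵢKᵢ = 1.666 > 1 and Σzᵢ/Kᵢ = 1.564 > 1, so g(0) = 0.666 > 0 and g(1) = -0.564 < 0.
Newton iteration, β⁰ = 0.49:
  β = 0.490: g = 0.0406, g' = -0.932 → β = 0.534
Converged at β = 0.534.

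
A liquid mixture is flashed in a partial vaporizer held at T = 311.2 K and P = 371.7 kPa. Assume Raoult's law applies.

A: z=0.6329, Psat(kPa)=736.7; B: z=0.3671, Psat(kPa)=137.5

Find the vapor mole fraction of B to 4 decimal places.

Raoult's law: Kᵢ = Pᵢˢᵃᵗ/P = Pᵢˢᵃᵗ/371.7.
  K_A = 736.7/371.7 = 1.981975, K_B = 137.5/371.7 = 0.369922
Material balance + equilibrium reduce to Σ zᵢ(Kᵢ−1)/(1+V/F(Kᵢ−1)) = 0.
Feasibility: ΣzᵢKᵢ = 1.3902, Σzᵢ/Kᵢ = 1.3117 — both > 1, two phases present.
Iterate (Newton) starting at V/F = 0.5:
  V/F = 0.5000: g = 0.07915, g' = -0.5852 → V/F = 0.6353
  V/F = 0.6353: g = -0.00293, g' = -0.6366 → V/F = 0.6306
Converged at V/F = 0.6306.
Compositions from xᵢ = zᵢ/(1+V/F(Kᵢ−1)), yᵢ = Kᵢxᵢ:
  A: x = 0.3909, y = 0.7747
  B: x = 0.6091, y = 0.2253

y_B = 0.2253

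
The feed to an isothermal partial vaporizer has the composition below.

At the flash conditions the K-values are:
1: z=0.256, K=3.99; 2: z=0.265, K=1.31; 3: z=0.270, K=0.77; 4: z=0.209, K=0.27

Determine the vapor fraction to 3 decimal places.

ψ = 0.600

Material balance + equilibrium reduce to Σ zᵢ(Kᵢ−1)/(1+ψ(Kᵢ−1)) = 0.
Feasibility: ΣzᵢKᵢ = 1.633, Σzᵢ/Kᵢ = 1.391 — both > 1, two phases present.
Newton–Raphson from ψ = 0.5:
  ψ = 0.500: g = 0.0675, g' = -0.681 → ψ = 0.599
  ψ = 0.599: g = 0.0003, g' = -0.683 → ψ = 0.600
Converged at ψ = 0.600.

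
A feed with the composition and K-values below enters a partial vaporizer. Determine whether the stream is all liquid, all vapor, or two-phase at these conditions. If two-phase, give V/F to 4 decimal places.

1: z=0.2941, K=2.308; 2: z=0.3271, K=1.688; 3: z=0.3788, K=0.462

two-phase, V/F = 0.7519

ΣzᵢKᵢ = 1.4059; Σzᵢ/Kᵢ = 1.1411.
Both exceed 1, so a two-phase solution exists.
Newton iteration, ψ⁰ = 0.46:
  ψ = 0.4600: g = 0.14030, g' = -0.4791 → ψ = 0.7529
  ψ = 0.7529: g = -0.00046, g' = -0.5047 → ψ = 0.7519
Converged at ψ = 0.7519.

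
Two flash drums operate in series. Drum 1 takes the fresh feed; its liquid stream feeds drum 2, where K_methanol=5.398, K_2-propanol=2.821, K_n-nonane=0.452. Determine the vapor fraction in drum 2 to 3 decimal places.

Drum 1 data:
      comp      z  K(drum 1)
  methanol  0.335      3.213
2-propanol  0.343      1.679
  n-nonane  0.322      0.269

Drum 1:
Rachford–Rice: g(ψ₁) = Σ zᵢ(Kᵢ−1)/(1+ψ₁(Kᵢ−1)) = 0.
Feasibility: ΣzᵢKᵢ = 1.739, Σzᵢ/Kᵢ = 1.506 — both > 1, two phases present.
Newton iteration, ψ₁⁰ = 0.5:
  ψ₁ = 0.500: g = 0.1548, g' = -0.885 → ψ₁ = 0.675
  ψ₁ = 0.675: g = -0.0076, g' = -1.009 → ψ₁ = 0.667
Converged at ψ₁ = 0.667.
Drum-1 compositions:
  methanol: x = 0.135, y = 0.435
  2-propanol: x = 0.236, y = 0.396
  n-nonane: x = 0.629, y = 0.169
Drum-2 feed = drum-1 liquid: z₂ = (0.1353, 0.2360, 0.6287).
Drum 2:
Let ψ₂ = V/F and solve Σ zᵢ(Kᵢ−1)/(1+ψ₂(Kᵢ−1)) = 0.
Check two-phase: ΣzᵢKᵢ = 1.680 > 1 and Σzᵢ/Kᵢ = 1.500 > 1, so g(0) = 0.680 > 0 and g(1) = -0.500 < 0.
Iterate (Newton) starting at ψ₂ = 0.5:
  ψ₂ = 0.500: g = -0.0636, g' = -0.828 → ψ₂ = 0.423
  ψ₂ = 0.423: g = 0.0021, g' = -0.889 → ψ₂ = 0.426
Converged at ψ₂ = 0.426.
  methanol: x = 0.047, y = 0.254
  2-propanol: x = 0.133, y = 0.375
  n-nonane: x = 0.820, y = 0.371

V/F (drum 2) = 0.426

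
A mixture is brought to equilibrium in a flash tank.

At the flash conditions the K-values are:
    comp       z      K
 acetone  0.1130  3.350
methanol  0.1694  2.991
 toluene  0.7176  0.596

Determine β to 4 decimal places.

Material balance + equilibrium reduce to Σ zᵢ(Kᵢ−1)/(1+β(Kᵢ−1)) = 0.
Check two-phase: ΣzᵢKᵢ = 1.3129 > 1 and Σzᵢ/Kᵢ = 1.2944 > 1, so g(0) = 0.3129 > 0 and g(1) = -0.2944 < 0.
Newton–Raphson from β = 0.63:
  β = 0.6300: g = -0.13222, g' = -0.4443 → β = 0.3324
  β = 0.3324: g = 0.01716, g' = -0.5961 → β = 0.3612
  β = 0.3612: g = 0.00038, g' = -0.5703 → β = 0.3619
Converged at β = 0.3619.

β = 0.3619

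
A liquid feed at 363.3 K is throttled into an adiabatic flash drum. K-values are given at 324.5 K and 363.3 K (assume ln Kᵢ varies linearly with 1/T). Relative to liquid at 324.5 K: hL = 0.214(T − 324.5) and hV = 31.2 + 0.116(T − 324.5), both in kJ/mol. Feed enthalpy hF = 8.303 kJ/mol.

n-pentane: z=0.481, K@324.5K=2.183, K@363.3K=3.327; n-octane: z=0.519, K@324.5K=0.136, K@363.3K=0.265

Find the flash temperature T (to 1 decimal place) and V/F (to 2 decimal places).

Adiabatic flash: solve Rachford–Rice at each trial T, then check hF = ψ·hV(T) + (1−ψ)·hL(T).
  T = 324.5 K: K = (2.183, 0.136), RR gives ψ = 0.118, H_out = 3.682 kJ/mol
  T = 363.3 K: K = (3.327, 0.265), RR gives ψ = 0.431, H_out = 20.122 kJ/mol
  T = 343.9 K: K = (2.727, 0.193), RR gives ψ = 0.296, H_out = 12.820 kJ/mol
  T = 334.2 K: K = (2.448, 0.163), RR gives ψ = 0.216, H_out = 8.617 kJ/mol
  T = 329.4 K: K = (2.315, 0.149), RR gives ψ = 0.171, H_out = 6.292 kJ/mol
  T = 331.8 K: K = (2.381, 0.156), RR gives ψ = 0.194, H_out = 7.479 kJ/mol
Linear interpolation between T = 331.8 (H_out = 7.479) and T = 334.2 (H_out = 8.617) on hF = 8.303 gives T ≈ 333.5 K, at which ψ = 0.21.

T = 333.5 K, V/F = 0.21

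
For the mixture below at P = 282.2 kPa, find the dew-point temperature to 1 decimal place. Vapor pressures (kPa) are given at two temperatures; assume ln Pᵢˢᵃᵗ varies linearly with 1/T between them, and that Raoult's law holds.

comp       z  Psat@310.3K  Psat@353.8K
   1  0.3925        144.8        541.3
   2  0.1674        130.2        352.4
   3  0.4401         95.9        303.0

Dew-point temperature: Σzᵢ·P/Pᵢˢᵃᵗ(T) = 1. Interpolate ln Pᵢˢᵃᵗ = aᵢ + bᵢ/T.
  T = 310.3 K: ΣzᵢP/Pᵢˢᵃᵗ = 2.4228
  T = 353.8 K: ΣzᵢP/Pᵢˢᵃᵗ = 0.7486
  T = 332.1 K: ΣzᵢP/Pᵢˢᵃᵗ = 1.2923
  T = 343.0 K: ΣzᵢP/Pᵢˢᵃᵗ = 0.9736
  T = 337.6 K: ΣzᵢP/Pᵢˢᵃᵗ = 1.1175
  T = 340.3 K: ΣzᵢP/Pᵢˢᵃᵗ = 1.0425
  T = 341.6 K: ΣzᵢP/Pᵢˢᵃᵗ = 1.0086
Interpolating between 341.6 K and 343.0 K gives T ≈ 341.9 K.

T = 341.9 K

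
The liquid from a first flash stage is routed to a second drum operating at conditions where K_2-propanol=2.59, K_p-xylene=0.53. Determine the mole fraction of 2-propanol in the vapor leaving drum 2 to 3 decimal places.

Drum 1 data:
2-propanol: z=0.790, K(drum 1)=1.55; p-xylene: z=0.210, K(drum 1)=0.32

y_2-propanol (drum 2) = 0.591

Drum 1:
Let ψ₁ = V/F and solve Σ zᵢ(Kᵢ−1)/(1+ψ₁(Kᵢ−1)) = 0.
g(0) = ΣzᵢKᵢ − 1 = 0.292 and g(1) = 1 − Σzᵢ/Kᵢ = -0.166, so a root lies in (0, 1).
Newton iteration, ψ₁⁰ = 0.5:
  ψ₁ = 0.500: g = 0.1244, g' = -0.370 → ψ₁ = 0.836
  ψ₁ = 0.836: g = -0.0335, g' = -0.634 → ψ₁ = 0.784
  ψ₁ = 0.784: g = -0.0020, g' = -0.562 → ψ₁ = 0.780
Converged at ψ₁ = 0.780.
Drum-1 compositions:
  2-propanol: x = 0.553, y = 0.857
  p-xylene: x = 0.447, y = 0.143
Drum-2 feed = drum-1 liquid: z₂ = (0.5528, 0.4472).
Drum 2:
Material balance + equilibrium reduce to Σ zᵢ(Kᵢ−1)/(1+ψ₂(Kᵢ−1)) = 0.
g(0) = ΣzᵢKᵢ − 1 = 0.669 and g(1) = 1 − Σzᵢ/Kᵢ = -0.057, so a root lies in (0, 1).
Binary case is linear: z₁(K₁−1)(1+ψ₂(K₂−1)) + z₂(K₂−1)(1+ψ₂(K₁−1)) = 0
⇒ ψ₂ = [z₁(K₁−1)+z₂(K₂−1)] / [−(K₁−1)(K₂−1)] = 0.6689/0.7473 = 0.895
  2-propanol: x = 0.228, y = 0.591
  p-xylene: x = 0.772, y = 0.409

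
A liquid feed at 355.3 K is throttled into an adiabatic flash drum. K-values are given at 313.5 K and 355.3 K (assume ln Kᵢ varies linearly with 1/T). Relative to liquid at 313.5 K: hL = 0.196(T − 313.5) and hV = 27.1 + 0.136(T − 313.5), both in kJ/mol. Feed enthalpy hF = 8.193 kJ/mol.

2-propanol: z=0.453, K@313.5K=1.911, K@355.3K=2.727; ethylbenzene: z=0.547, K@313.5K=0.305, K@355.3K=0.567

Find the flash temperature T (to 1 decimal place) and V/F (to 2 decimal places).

Adiabatic flash: solve Rachford–Rice at each trial T, then check hF = ψ·hV(T) + (1−ψ)·hL(T).
  T = 313.5 K: K = (1.911, 0.305), RR gives ψ = 0.051, H_out = 1.392 kJ/mol
  T = 355.3 K: K = (2.727, 0.567), RR gives ψ = 0.729, H_out = 26.132 kJ/mol
  T = 334.4 K: K = (2.308, 0.424), RR gives ψ = 0.368, H_out = 13.617 kJ/mol
  T = 323.9 K: K = (2.106, 0.361), RR gives ψ = 0.214, H_out = 7.717 kJ/mol
  T = 329.1 K: K = (2.205, 0.392), RR gives ψ = 0.291, H_out = 10.664 kJ/mol
  T = 326.5 K: K = (2.155, 0.376), RR gives ψ = 0.253, H_out = 9.201 kJ/mol
  T = 325.2 K: K = (2.131, 0.369), RR gives ψ = 0.234, H_out = 8.462 kJ/mol
Linear interpolation between T = 323.9 (H_out = 7.717) and T = 325.2 (H_out = 8.462) on hF = 8.193 gives T ≈ 324.7 K, at which ψ = 0.23.

T = 324.7 K, V/F = 0.23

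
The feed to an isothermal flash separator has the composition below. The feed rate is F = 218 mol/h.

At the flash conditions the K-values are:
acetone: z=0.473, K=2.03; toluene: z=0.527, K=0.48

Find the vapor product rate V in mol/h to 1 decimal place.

Material balance + equilibrium reduce to Σ zᵢ(Kᵢ−1)/(1+ψ(Kᵢ−1)) = 0.
Check two-phase: ΣzᵢKᵢ = 1.213 > 1 and Σzᵢ/Kᵢ = 1.331 > 1, so g(0) = 0.213 > 0 and g(1) = -0.331 < 0.
Binary case is linear: z₁(K₁−1)(1+ψ(K₂−1)) + z₂(K₂−1)(1+ψ(K₁−1)) = 0
⇒ ψ = [z₁(K₁−1)+z₂(K₂−1)] / [−(K₁−1)(K₂−1)] = 0.2131/0.5356 = 0.398
Then V = ψ·F = 0.3980·218 = 86.8 mol/h and L = F − V = 131.2 mol/h.

V = 86.8 mol/h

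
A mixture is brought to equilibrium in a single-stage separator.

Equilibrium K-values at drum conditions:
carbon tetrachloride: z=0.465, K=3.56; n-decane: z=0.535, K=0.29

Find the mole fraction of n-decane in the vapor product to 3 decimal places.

Material balance + equilibrium reduce to Σ zᵢ(Kᵢ−1)/(1+V/F(Kᵢ−1)) = 0.
Check two-phase: ΣzᵢKᵢ = 1.811 > 1 and Σzᵢ/Kᵢ = 1.975 > 1, so g(0) = 0.811 > 0 and g(1) = -0.975 < 0.
Newton–Raphson from V/F = 0.69:
  V/F = 0.690: g = -0.3144, g' = -1.435 → V/F = 0.471
  V/F = 0.471: g = -0.0309, g' = -1.235 → V/F = 0.446
Converged at V/F = 0.446.
Compositions from xᵢ = zᵢ/(1+V/F(Kᵢ−1)), yᵢ = Kᵢxᵢ:
  carbon tetrachloride: x = 0.217, y = 0.773
  n-decane: x = 0.783, y = 0.227

y_n-decane = 0.227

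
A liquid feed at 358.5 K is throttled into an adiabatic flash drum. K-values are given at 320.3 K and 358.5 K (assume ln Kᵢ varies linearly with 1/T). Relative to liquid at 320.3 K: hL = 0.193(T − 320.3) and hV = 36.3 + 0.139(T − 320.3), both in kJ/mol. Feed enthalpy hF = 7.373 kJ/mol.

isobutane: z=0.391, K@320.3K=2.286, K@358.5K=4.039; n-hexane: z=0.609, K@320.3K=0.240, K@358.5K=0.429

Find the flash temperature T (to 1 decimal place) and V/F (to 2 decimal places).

T = 328.5 K, V/F = 0.16

Adiabatic flash: solve Rachford–Rice at each trial T, then check hF = ψ·hV(T) + (1−ψ)·hL(T).
  T = 320.3 K: K = (2.286, 0.240), RR gives ψ = 0.041, H_out = 1.485 kJ/mol
  T = 358.5 K: K = (4.039, 0.429), RR gives ψ = 0.484, H_out = 23.956 kJ/mol
  T = 339.4 K: K = (3.088, 0.326), RR gives ψ = 0.289, H_out = 13.863 kJ/mol
  T = 329.9 K: K = (2.670, 0.281), RR gives ψ = 0.179, H_out = 8.273 kJ/mol
  T = 325.1 K: K = (2.474, 0.260), RR gives ψ = 0.115, H_out = 5.078 kJ/mol
  T = 327.5 K: K = (2.571, 0.271), RR gives ψ = 0.148, H_out = 6.717 kJ/mol
Linear interpolation between T = 327.5 (H_out = 6.717) and T = 329.9 (H_out = 8.273) on hF = 7.373 gives T ≈ 328.5 K, at which ψ = 0.16.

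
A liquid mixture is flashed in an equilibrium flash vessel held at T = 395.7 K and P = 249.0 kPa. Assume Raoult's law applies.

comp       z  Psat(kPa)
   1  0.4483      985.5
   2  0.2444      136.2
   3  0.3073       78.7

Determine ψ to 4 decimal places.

Raoult's law: Kᵢ = Pᵢˢᵃᵗ/P = Pᵢˢᵃᵗ/249.0.
  K_1 = 985.5/249.0 = 3.957831, K_2 = 136.2/249.0 = 0.546988, K_3 = 78.7/249.0 = 0.316064
Rachford–Rice: g(ψ) = Σ zᵢ(Kᵢ−1)/(1+ψ(Kᵢ−1)) = 0.
g(0) = ΣzᵢKᵢ − 1 = 1.0051 and g(1) = 1 − Σzᵢ/Kᵢ = -0.5324, so a root lies in (0, 1).
Iterate (Newton) starting at ψ = 0.5:
  ψ = 0.5000: g = 0.07237, g' = -1.0541 → ψ = 0.5687
  ψ = 0.5687: g = 0.00133, g' = -1.0212 → ψ = 0.5700
Converged at ψ = 0.5700.

ψ = 0.5700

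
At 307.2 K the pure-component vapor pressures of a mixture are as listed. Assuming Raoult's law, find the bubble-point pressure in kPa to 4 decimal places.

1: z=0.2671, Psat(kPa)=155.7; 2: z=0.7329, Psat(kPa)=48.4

At the bubble point ψ → 0, so ΣzᵢKᵢ = 1 with Kᵢ = Pᵢˢᵃᵗ/P ⇒ P = ΣzᵢPᵢˢᵃᵗ.
P = 0.2671·155.7 + 0.7329·48.4 = 77.0598 kPa

Pbub = 77.0598 kPa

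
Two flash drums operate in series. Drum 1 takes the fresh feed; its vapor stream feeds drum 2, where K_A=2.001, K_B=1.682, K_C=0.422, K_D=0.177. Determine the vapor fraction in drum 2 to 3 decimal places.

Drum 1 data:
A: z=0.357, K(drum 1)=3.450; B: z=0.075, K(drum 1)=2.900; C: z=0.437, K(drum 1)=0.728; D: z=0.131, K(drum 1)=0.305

Drum 1:
Iterate (Newton) starting at ψ₁ = 0.5:
  ψ₁ = 0.500: g = 0.1891, g' = -0.696 → ψ₁ = 0.772
  ψ₁ = 0.772: g = 0.0136, g' = -0.647 → ψ₁ = 0.793
Converged at ψ₁ = 0.793.
Drum-1 compositions:
  A: x = 0.121, y = 0.419
  B: x = 0.030, y = 0.087
  C: x = 0.557, y = 0.406
  D: x = 0.292, y = 0.089
Drum-2 feed = drum-1 vapor: z₂ = (0.4187, 0.0868, 0.4056, 0.0889).
Drum 2:
Iterate (Newton) starting at ψ₂ = 0.5:
  ψ₂ = 0.500: g = -0.1306, g' = -0.651 → ψ₂ = 0.299
  ψ₂ = 0.299: g = -0.0089, g' = -0.580 → ψ₂ = 0.284
Converged at ψ₂ = 0.284.
  A: x = 0.326, y = 0.652
  B: x = 0.073, y = 0.122
  C: x = 0.485, y = 0.205
  D: x = 0.116, y = 0.021

V/F (drum 2) = 0.284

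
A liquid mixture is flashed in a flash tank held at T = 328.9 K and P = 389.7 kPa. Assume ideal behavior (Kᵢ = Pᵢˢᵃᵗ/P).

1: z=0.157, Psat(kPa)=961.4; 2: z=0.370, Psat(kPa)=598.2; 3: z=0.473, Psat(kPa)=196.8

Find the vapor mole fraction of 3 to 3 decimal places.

Raoult's law: Kᵢ = Pᵢˢᵃᵗ/P = Pᵢˢᵃᵗ/389.7.
  K_1 = 961.4/389.7 = 2.46703, K_2 = 598.2/389.7 = 1.53503, K_3 = 196.8/389.7 = 0.50500
Rachford–Rice: g(V/F) = Σ zᵢ(Kᵢ−1)/(1+V/F(Kᵢ−1)) = 0.
Check two-phase: ΣzᵢKᵢ = 1.194 > 1 and Σzᵢ/Kᵢ = 1.241 > 1, so g(0) = 0.194 > 0 and g(1) = -0.241 < 0.
Newton–Raphson from V/F = 0.5:
  V/F = 0.500: g = -0.0221, g' = -0.383 → V/F = 0.442
Converged at V/F = 0.442.
Compositions from xᵢ = zᵢ/(1+V/F(Kᵢ−1)), yᵢ = Kᵢxᵢ:
  1: x = 0.095, y = 0.235
  2: x = 0.299, y = 0.459
  3: x = 0.606, y = 0.306

y_3 = 0.306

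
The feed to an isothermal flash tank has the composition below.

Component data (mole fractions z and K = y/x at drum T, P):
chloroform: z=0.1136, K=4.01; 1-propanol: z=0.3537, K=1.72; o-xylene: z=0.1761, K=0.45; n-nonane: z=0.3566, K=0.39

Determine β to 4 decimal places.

Let β = V/F and solve Σ zᵢ(Kᵢ−1)/(1+β(Kᵢ−1)) = 0.
Check two-phase: ΣzᵢKᵢ = 1.2822 > 1 and Σzᵢ/Kᵢ = 1.5397 > 1, so g(0) = 0.2822 > 0 and g(1) = -0.5397 < 0.
Iterate (Newton) starting at β = 0.45:
  β = 0.4500: g = -0.09097, g' = -0.6364 → β = 0.3071
  β = 0.3071: g = 0.00206, g' = -0.6790 → β = 0.3101
Converged at β = 0.3101.

β = 0.3101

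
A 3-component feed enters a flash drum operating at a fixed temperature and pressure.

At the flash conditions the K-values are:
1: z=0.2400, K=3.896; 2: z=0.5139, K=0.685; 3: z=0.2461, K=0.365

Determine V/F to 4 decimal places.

Material balance + equilibrium reduce to Σ zᵢ(Kᵢ−1)/(1+V/F(Kᵢ−1)) = 0.
Check two-phase: ΣzᵢKᵢ = 1.3769 > 1 and Σzᵢ/Kᵢ = 1.4861 > 1, so g(0) = 0.3769 > 0 and g(1) = -0.4861 < 0.
Newton iteration, V/F⁰ = 0.39:
  V/F = 0.3900: g = -0.06587, g' = -0.6855 → V/F = 0.2939
  V/F = 0.2939: g = 0.00494, g' = -0.7993 → V/F = 0.3001
Converged at V/F = 0.3001.

V/F = 0.3001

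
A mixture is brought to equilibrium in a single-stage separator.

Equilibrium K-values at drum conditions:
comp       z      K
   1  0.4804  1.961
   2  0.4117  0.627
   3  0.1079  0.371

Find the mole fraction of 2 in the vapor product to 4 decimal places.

y_2 = 0.3268

Material balance + equilibrium reduce to Σ zᵢ(Kᵢ−1)/(1+β(Kᵢ−1)) = 0.
Feasibility: ΣzᵢKᵢ = 1.2402, Σzᵢ/Kᵢ = 1.1924 — both > 1, two phases present.
Newton iteration, β⁰ = 0.5:
  β = 0.5000: g = 0.02405, g' = -0.3798 → β = 0.5633
Converged at β = 0.5633.
Compositions from xᵢ = zᵢ/(1+β(Kᵢ−1)), yᵢ = Kᵢxᵢ:
  1: x = 0.3117, y = 0.6112
  2: x = 0.5212, y = 0.3268
  3: x = 0.1671, y = 0.0620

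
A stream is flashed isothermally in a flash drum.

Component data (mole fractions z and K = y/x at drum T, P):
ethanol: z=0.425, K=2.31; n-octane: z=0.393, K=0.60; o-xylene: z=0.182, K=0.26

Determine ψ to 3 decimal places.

ψ = 0.378

Rachford–Rice: g(ψ) = Σ zᵢ(Kᵢ−1)/(1+ψ(Kᵢ−1)) = 0.
Check two-phase: ΣzᵢKᵢ = 1.265 > 1 and Σzᵢ/Kᵢ = 1.539 > 1, so g(0) = 0.265 > 0 and g(1) = -0.539 < 0.
Iterate (Newton) starting at ψ = 0.55:
  ψ = 0.550: g = -0.1051, g' = -0.633 → ψ = 0.384
  ψ = 0.384: g = -0.0035, g' = -0.605 → ψ = 0.378
Converged at ψ = 0.378.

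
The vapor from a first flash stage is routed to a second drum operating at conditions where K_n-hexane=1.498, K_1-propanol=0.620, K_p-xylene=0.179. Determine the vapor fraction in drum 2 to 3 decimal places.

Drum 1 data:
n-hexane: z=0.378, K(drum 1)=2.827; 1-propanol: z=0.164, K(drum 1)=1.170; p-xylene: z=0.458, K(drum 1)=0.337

V/F (drum 2) = 0.179

Drum 1:
Material balance + equilibrium reduce to Σ zᵢ(Kᵢ−1)/(1+ψ₁(Kᵢ−1)) = 0.
Feasibility: ΣzᵢKᵢ = 1.415, Σzᵢ/Kᵢ = 1.633 — both > 1, two phases present.
Newton–Raphson from ψ₁ = 0.5:
  ψ₁ = 0.500: g = -0.0676, g' = -0.799 → ψ₁ = 0.415
Converged at ψ₁ = 0.415.
Drum-1 compositions:
  n-hexane: x = 0.215, y = 0.608
  1-propanol: x = 0.153, y = 0.179
  p-xylene: x = 0.632, y = 0.213
Drum-2 feed = drum-1 vapor: z₂ = (0.6078, 0.1792, 0.2129).
Drum 2:
Let ψ₂ = V/F and solve Σ zᵢ(Kᵢ−1)/(1+ψ₂(Kᵢ−1)) = 0.
Feasibility: ΣzᵢKᵢ = 1.060, Σzᵢ/Kᵢ = 1.884 — both > 1, two phases present.
Newton iteration, ψ₂⁰ = 0.52:
  ψ₂ = 0.520: g = -0.1495, g' = -0.572 → ψ₂ = 0.259
  ψ₂ = 0.259: g = -0.0294, g' = -0.382 → ψ₂ = 0.182
  ψ₂ = 0.182: g = -0.0011, g' = -0.355 → ψ₂ = 0.179
Converged at ψ₂ = 0.179.
  n-hexane: x = 0.558, y = 0.836
  1-propanol: x = 0.192, y = 0.119
  p-xylene: x = 0.250, y = 0.045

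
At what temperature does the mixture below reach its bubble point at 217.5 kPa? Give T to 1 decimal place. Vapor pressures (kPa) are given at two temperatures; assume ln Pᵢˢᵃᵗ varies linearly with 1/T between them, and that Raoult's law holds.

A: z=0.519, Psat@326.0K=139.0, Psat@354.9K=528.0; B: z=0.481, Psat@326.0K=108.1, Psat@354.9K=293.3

Bubble-point temperature: ΣzᵢPᵢˢᵃᵗ(T) = P. Interpolate ln Pᵢˢᵃᵗ = aᵢ + bᵢ/T.
  T = 326.0 K: ΣzᵢPᵢˢᵃᵗ = 124.14 kPa
  T = 354.9 K: ΣzᵢPᵢˢᵃᵗ = 415.11 kPa
  T = 340.4 K: ΣzᵢPᵢˢᵃᵗ = 231.64 kPa
  T = 333.2 K: ΣzᵢPᵢˢᵃᵗ = 170.56 kPa
  T = 336.8 K: ΣzᵢPᵢˢᵃᵗ = 199.05 kPa
  T = 338.6 K: ΣzᵢPᵢˢᵃᵗ = 214.80 kPa
Interpolating between 338.6 K and 340.4 K gives T ≈ 338.9 K.

T = 338.9 K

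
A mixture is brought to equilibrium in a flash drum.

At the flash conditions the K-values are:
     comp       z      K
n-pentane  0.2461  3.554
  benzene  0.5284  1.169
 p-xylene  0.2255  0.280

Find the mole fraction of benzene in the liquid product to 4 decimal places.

x_benzene = 0.4748

Let ψ = V/F and solve Σ zᵢ(Kᵢ−1)/(1+ψ(Kᵢ−1)) = 0.
Feasibility: ΣzᵢKᵢ = 1.5555, Σzᵢ/Kᵢ = 1.3266 — both > 1, two phases present.
Iterate (Newton) starting at ψ = 0.32:
  ψ = 0.3200: g = 0.21962, g' = -0.6970 → ψ = 0.6351
  ψ = 0.6351: g = 0.02122, g' = -0.6427 → ψ = 0.6681
  ψ = 0.6681: g = -0.00036, g' = -0.6654 → ψ = 0.6676
Converged at ψ = 0.6676.
Compositions from xᵢ = zᵢ/(1+ψ(Kᵢ−1)), yᵢ = Kᵢxᵢ:
  n-pentane: x = 0.0910, y = 0.3234
  benzene: x = 0.4748, y = 0.5551
  p-xylene: x = 0.4342, y = 0.1216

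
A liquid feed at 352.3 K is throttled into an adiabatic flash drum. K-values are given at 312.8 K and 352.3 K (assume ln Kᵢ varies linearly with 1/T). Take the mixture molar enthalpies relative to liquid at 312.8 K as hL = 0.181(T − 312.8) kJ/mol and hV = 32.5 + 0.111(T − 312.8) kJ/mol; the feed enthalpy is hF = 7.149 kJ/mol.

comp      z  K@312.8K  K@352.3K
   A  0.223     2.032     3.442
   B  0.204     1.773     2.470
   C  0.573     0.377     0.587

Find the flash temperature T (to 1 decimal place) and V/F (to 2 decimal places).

T = 319.5 K, V/F = 0.19

Adiabatic flash: solve Rachford–Rice at each trial T, then check hF = ψ·hV(T) + (1−ψ)·hL(T).
  T = 312.8 K: K = (2.032, 1.773, 0.377), RR gives ψ = 0.054, H_out = 1.752 kJ/mol
  T = 352.3 K: K = (3.442, 2.470, 0.587), RR gives ψ = 0.733, H_out = 28.954 kJ/mol
  T = 332.6 K: K = (2.688, 2.114, 0.477), RR gives ψ = 0.405, H_out = 16.181 kJ/mol
  T = 322.7 K: K = (2.347, 1.941, 0.426), RR gives ψ = 0.243, H_out = 9.524 kJ/mol
  T = 317.8 K: K = (2.188, 1.857, 0.401), RR gives ψ = 0.155, H_out = 5.882 kJ/mol
  T = 320.2 K: K = (2.265, 1.898, 0.413), RR gives ψ = 0.199, H_out = 7.706 kJ/mol
Linear interpolation between T = 317.8 (H_out = 5.882) and T = 320.2 (H_out = 7.706) on hF = 7.149 gives T ≈ 319.5 K, at which ψ = 0.19.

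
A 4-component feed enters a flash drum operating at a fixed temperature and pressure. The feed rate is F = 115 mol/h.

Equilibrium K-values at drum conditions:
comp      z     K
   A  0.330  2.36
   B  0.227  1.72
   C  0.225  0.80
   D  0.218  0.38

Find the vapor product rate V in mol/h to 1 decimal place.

Material balance + equilibrium reduce to Σ zᵢ(Kᵢ−1)/(1+ψ(Kᵢ−1)) = 0.
g(0) = ΣzᵢKᵢ − 1 = 0.432 and g(1) = 1 − Σzᵢ/Kᵢ = -0.127, so a root lies in (0, 1).
Newton–Raphson from ψ = 0.56:
  ψ = 0.560: g = 0.1135, g' = -0.465 → ψ = 0.804
  ψ = 0.804: g = -0.0054, g' = -0.533 → ψ = 0.794
Converged at ψ = 0.794.
Then V = ψ·F = 0.7941·115 = 91.3 mol/h and L = F − V = 23.7 mol/h.

V = 91.3 mol/h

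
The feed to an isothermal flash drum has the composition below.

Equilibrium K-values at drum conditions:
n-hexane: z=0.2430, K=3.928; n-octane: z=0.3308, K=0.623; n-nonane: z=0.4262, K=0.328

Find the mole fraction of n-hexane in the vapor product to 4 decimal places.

Iterate (Newton) starting at β = 0.34:
  β = 0.3400: g = -0.15772, g' = -0.9084 → β = 0.1664
  β = 0.1664: g = 0.02293, g' = -1.2395 → β = 0.1849
  β = 0.1849: g = 0.00054, g' = -1.1822 → β = 0.1853
Converged at β = 0.1853.
Compositions from xᵢ = zᵢ/(1+β(Kᵢ−1)), yᵢ = Kᵢxᵢ:
  n-hexane: x = 0.1575, y = 0.6188
  n-octane: x = 0.3556, y = 0.2216
  n-nonane: x = 0.4868, y = 0.1597

y_n-hexane = 0.6188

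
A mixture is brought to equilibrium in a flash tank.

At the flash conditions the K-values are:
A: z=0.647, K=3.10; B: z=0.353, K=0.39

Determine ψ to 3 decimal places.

Let ψ = V/F and solve Σ zᵢ(Kᵢ−1)/(1+ψ(Kᵢ−1)) = 0.
Feasibility: ΣzᵢKᵢ = 2.143, Σzᵢ/Kᵢ = 1.114 — both > 1, two phases present.
Newton iteration, ψ⁰ = 0.32:
  ψ = 0.320: g = 0.5451, g' = -1.223 → ψ = 0.766
  ψ = 0.766: g = 0.1171, g' = -0.882 → ψ = 0.898
  ψ = 0.898: g = -0.0056, g' = -0.985 → ψ = 0.893
Converged at ψ = 0.893.

ψ = 0.893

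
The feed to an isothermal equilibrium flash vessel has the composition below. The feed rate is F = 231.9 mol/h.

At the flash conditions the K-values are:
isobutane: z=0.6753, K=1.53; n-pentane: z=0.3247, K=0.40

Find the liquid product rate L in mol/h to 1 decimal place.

Rachford–Rice: g(ψ) = Σ zᵢ(Kᵢ−1)/(1+ψ(Kᵢ−1)) = 0.
g(0) = ΣzᵢKᵢ − 1 = 0.1631 and g(1) = 1 − Σzᵢ/Kᵢ = -0.2531, so a root lies in (0, 1).
Newton–Raphson from ψ = 0.59:
  ψ = 0.5900: g = -0.02893, g' = -0.3902 → ψ = 0.5159
  ψ = 0.5159: g = -0.00109, g' = -0.3622 → ψ = 0.5129
Converged at ψ = 0.5129.
Then V = ψ·F = 0.5129·231.9 = 118.9 mol/h and L = F − V = 113.0 mol/h.

L = 113.0 mol/h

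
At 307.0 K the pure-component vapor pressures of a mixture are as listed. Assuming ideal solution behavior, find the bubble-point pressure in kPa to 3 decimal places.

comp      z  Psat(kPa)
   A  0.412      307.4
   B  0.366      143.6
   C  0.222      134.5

At the bubble point ψ → 0, so ΣzᵢKᵢ = 1 with Kᵢ = Pᵢˢᵃᵗ/P ⇒ P = ΣzᵢPᵢˢᵃᵗ.
P = 0.412·307.4 + 0.366·143.6 + 0.222·134.5 = 209.065 kPa

Pbub = 209.065 kPa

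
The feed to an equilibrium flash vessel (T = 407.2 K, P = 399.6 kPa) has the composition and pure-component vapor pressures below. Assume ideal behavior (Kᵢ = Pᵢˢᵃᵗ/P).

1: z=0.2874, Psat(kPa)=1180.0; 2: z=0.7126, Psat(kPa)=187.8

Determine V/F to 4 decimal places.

V/F = 0.1774

Raoult's law: Kᵢ = Pᵢˢᵃᵗ/P = Pᵢˢᵃᵗ/399.6.
  K_1 = 1180.0/399.6 = 2.952953, K_2 = 187.8/399.6 = 0.469970
Rachford–Rice: g(V/F) = Σ zᵢ(Kᵢ−1)/(1+V/F(Kᵢ−1)) = 0.
Feasibility: ΣzᵢKᵢ = 1.1836, Σzᵢ/Kᵢ = 1.6136 — both > 1, two phases present.
Newton iteration, V/F⁰ = 0.5:
  V/F = 0.5000: g = -0.22991, g' = -0.6512 → V/F = 0.1469
  V/F = 0.1469: g = 0.02653, g' = -0.8973 → V/F = 0.1765
  V/F = 0.1765: g = 0.00072, g' = -0.8499 → V/F = 0.1773
Converged at V/F = 0.1774.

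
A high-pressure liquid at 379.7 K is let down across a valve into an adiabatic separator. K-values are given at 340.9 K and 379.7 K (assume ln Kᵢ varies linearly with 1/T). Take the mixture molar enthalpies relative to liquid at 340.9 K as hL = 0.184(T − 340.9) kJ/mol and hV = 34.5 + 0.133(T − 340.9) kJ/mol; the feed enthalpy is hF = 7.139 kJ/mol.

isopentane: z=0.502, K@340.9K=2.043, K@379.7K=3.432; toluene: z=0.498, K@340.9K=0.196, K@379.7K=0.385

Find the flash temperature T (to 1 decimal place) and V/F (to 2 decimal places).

T = 343.7 K, V/F = 0.19

Adiabatic flash: solve Rachford–Rice at each trial T, then check hF = ψ·hV(T) + (1−ψ)·hL(T).
  T = 340.9 K: K = (2.043, 0.196), RR gives ψ = 0.147, H_out = 5.068 kJ/mol
  T = 379.7 K: K = (3.432, 0.385), RR gives ψ = 0.611, H_out = 27.026 kJ/mol
  T = 360.3 K: K = (2.685, 0.280), RR gives ψ = 0.401, H_out = 17.022 kJ/mol
  T = 350.6 K: K = (2.351, 0.235), RR gives ψ = 0.288, H_out = 11.574 kJ/mol
  T = 345.8 K: K = (2.195, 0.215), RR gives ψ = 0.223, H_out = 8.542 kJ/mol
  T = 343.4 K: K = (2.120, 0.206), RR gives ψ = 0.187, H_out = 6.898 kJ/mol
  T = 344.6 K: K = (2.157, 0.210), RR gives ψ = 0.206, H_out = 7.732 kJ/mol
Linear interpolation between T = 343.4 (H_out = 6.898) and T = 344.6 (H_out = 7.732) on hF = 7.139 gives T ≈ 343.7 K, at which ψ = 0.19.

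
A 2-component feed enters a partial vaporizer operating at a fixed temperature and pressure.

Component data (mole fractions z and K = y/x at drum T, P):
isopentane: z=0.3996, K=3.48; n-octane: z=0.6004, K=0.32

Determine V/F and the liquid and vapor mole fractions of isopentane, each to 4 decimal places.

Material balance + equilibrium reduce to Σ zᵢ(Kᵢ−1)/(1+V/F(Kᵢ−1)) = 0.
Feasibility: ΣzᵢKᵢ = 1.5827, Σzᵢ/Kᵢ = 1.9911 — both > 1, two phases present.
Binary case is linear: z₁(K₁−1)(1+V/F(K₂−1)) + z₂(K₂−1)(1+V/F(K₁−1)) = 0
⇒ V/F = [z₁(K₁−1)+z₂(K₂−1)] / [−(K₁−1)(K₂−1)] = 0.58274/1.68640 = 0.3456
Compositions from xᵢ = zᵢ/(1+V/F(Kᵢ−1)), yᵢ = Kᵢxᵢ:
  isopentane: x = 0.2152, y = 0.7489
  n-octane: x = 0.7848, y = 0.2511

V/F = 0.3456, x_isopentane = 0.2152, y_isopentane = 0.7489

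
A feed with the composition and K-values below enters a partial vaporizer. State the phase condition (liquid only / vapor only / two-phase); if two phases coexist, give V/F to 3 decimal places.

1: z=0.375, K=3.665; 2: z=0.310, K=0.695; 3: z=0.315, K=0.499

ΣzᵢKᵢ = 1.747; Σzᵢ/Kᵢ = 1.180.
Both exceed 1, so a two-phase solution exists.
Material balance + equilibrium reduce to Σ zᵢ(Kᵢ−1)/(1+ψ(Kᵢ−1)) = 0.
Iterate (Newton) starting at ψ = 0.43:
  ψ = 0.430: g = 0.1557, g' = -0.745 → ψ = 0.639
  ψ = 0.639: g = 0.0201, g' = -0.580 → ψ = 0.674
Converged at ψ = 0.674.

two-phase, V/F = 0.674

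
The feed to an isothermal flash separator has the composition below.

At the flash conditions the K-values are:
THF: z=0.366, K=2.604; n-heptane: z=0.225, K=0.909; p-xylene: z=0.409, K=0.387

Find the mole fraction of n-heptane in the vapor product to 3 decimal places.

y_n-heptane = 0.212

Let ψ = V/F and solve Σ zᵢ(Kᵢ−1)/(1+ψ(Kᵢ−1)) = 0.
g(0) = ΣzᵢKᵢ − 1 = 0.316 and g(1) = 1 − Σzᵢ/Kᵢ = -0.445, so a root lies in (0, 1).
Newton iteration, ψ⁰ = 0.5:
  ψ = 0.500: g = -0.0572, g' = -0.612 → ψ = 0.406
  ψ = 0.406: g = 0.0002, g' = -0.620 → ψ = 0.407
Converged at ψ = 0.407.
Compositions from xᵢ = zᵢ/(1+ψ(Kᵢ−1)), yᵢ = Kᵢxᵢ:
  THF: x = 0.221, y = 0.577
  n-heptane: x = 0.234, y = 0.212
  p-xylene: x = 0.545, y = 0.211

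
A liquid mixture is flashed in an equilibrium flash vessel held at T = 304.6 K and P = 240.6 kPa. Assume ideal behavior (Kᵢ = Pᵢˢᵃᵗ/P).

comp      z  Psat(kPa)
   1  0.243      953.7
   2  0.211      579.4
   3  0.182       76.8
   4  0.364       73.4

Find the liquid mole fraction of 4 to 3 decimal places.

x_4 = 0.504

Raoult's law: Kᵢ = Pᵢˢᵃᵗ/P = Pᵢˢᵃᵗ/240.6.
  K_1 = 953.7/240.6 = 3.96384, K_2 = 579.4/240.6 = 2.40815, K_3 = 76.8/240.6 = 0.31920, K_4 = 73.4/240.6 = 0.30507
Material balance + equilibrium reduce to Σ zᵢ(Kᵢ−1)/(1+V/F(Kᵢ−1)) = 0.
g(0) = ΣzᵢKᵢ − 1 = 0.640 and g(1) = 1 − Σzᵢ/Kᵢ = -0.912, so a root lies in (0, 1).
Iterate (Newton) starting at V/F = 0.5:
  V/F = 0.500: g = -0.1110, g' = -1.097 → V/F = 0.399
Converged at V/F = 0.399.
Compositions from xᵢ = zᵢ/(1+V/F(Kᵢ−1)), yᵢ = Kᵢxᵢ:
  1: x = 0.111, y = 0.441
  2: x = 0.135, y = 0.325
  3: x = 0.250, y = 0.080
  4: x = 0.504, y = 0.154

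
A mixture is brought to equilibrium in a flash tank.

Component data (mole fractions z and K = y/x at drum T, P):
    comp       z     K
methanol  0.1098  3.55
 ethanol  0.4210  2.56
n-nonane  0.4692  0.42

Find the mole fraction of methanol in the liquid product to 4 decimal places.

x_methanol = 0.0416

Let ψ = V/F and solve Σ zᵢ(Kᵢ−1)/(1+ψ(Kᵢ−1)) = 0.
Feasibility: ΣzᵢKᵢ = 1.6646, Σzᵢ/Kᵢ = 1.3125 — both > 1, two phases present.
Iterate (Newton) starting at ψ = 0.5:
  ψ = 0.5000: g = 0.10875, g' = -0.7744 → ψ = 0.6404
  ψ = 0.6404: g = 0.00191, g' = -0.7589 → ψ = 0.6429
Converged at ψ = 0.6429.
Compositions from xᵢ = zᵢ/(1+ψ(Kᵢ−1)), yᵢ = Kᵢxᵢ:
  methanol: x = 0.0416, y = 0.1477
  ethanol: x = 0.2102, y = 0.5381
  n-nonane: x = 0.7482, y = 0.3143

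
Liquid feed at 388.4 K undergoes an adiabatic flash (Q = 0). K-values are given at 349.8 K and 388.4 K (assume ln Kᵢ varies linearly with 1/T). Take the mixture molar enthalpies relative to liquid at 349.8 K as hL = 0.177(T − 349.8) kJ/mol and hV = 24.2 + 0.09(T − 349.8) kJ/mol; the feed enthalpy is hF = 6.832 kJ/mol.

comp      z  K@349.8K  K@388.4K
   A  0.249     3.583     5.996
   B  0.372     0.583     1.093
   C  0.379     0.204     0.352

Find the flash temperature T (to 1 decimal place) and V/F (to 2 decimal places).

Adiabatic flash: solve Rachford–Rice at each trial T, then check hF = ψ·hV(T) + (1−ψ)·hL(T).
  T = 349.8 K: K = (3.583, 0.583, 0.204), RR gives ψ = 0.116, H_out = 2.798 kJ/mol
  T = 388.4 K: K = (5.996, 1.093, 0.352), RR gives ψ = 0.530, H_out = 17.877 kJ/mol
  T = 369.1 K: K = (4.698, 0.811, 0.272), RR gives ψ = 0.308, H_out = 10.358 kJ/mol
  T = 359.5 K: K = (4.121, 0.691, 0.237), RR gives ψ = 0.212, H_out = 6.661 kJ/mol
  T = 364.3 K: K = (4.404, 0.750, 0.254), RR gives ψ = 0.259, H_out = 8.515 kJ/mol
  T = 361.9 K: K = (4.261, 0.720, 0.245), RR gives ψ = 0.235, H_out = 7.591 kJ/mol
Linear interpolation between T = 359.5 (H_out = 6.661) and T = 361.9 (H_out = 7.591) on hF = 6.832 gives T ≈ 359.9 K, at which ψ = 0.22.

T = 359.9 K, V/F = 0.22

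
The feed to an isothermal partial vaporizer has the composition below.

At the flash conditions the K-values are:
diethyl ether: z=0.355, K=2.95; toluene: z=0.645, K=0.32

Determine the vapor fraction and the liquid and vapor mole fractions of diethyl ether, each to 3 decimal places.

ψ = 0.191, x_diethyl ether = 0.259, y_diethyl ether = 0.763

Binary case is linear: z₁(K₁−1)(1+ψ(K₂−1)) + z₂(K₂−1)(1+ψ(K₁−1)) = 0
⇒ ψ = [z₁(K₁−1)+z₂(K₂−1)] / [−(K₁−1)(K₂−1)] = 0.2537/1.3260 = 0.191
Compositions from xᵢ = zᵢ/(1+ψ(Kᵢ−1)), yᵢ = Kᵢxᵢ:
  diethyl ether: x = 0.259, y = 0.763
  toluene: x = 0.741, y = 0.237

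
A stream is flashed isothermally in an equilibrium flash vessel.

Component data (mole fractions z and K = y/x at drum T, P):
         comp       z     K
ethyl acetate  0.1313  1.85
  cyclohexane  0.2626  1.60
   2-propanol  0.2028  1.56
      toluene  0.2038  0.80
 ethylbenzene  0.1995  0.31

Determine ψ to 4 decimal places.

Material balance + equilibrium reduce to Σ zᵢ(Kᵢ−1)/(1+ψ(Kᵢ−1)) = 0.
Feasibility: ΣzᵢKᵢ = 1.2043, Σzᵢ/Kᵢ = 1.2634 — both > 1, two phases present.
Iterate (Newton) starting at ψ = 0.5:
  ψ = 0.5000: g = 0.03280, g' = -0.3729 → ψ = 0.5879
  ψ = 0.5879: g = -0.00148, g' = -0.4092 → ψ = 0.5843
Converged at ψ = 0.5843.

ψ = 0.5843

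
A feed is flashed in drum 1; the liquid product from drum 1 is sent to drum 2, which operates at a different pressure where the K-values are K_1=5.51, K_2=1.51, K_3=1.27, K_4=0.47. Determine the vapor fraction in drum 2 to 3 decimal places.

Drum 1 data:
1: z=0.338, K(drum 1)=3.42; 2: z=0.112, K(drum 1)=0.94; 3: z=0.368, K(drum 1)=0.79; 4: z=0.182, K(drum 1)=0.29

V/F (drum 2) = 0.728

Drum 1:
Material balance + equilibrium reduce to Σ zᵢ(Kᵢ−1)/(1+ψ₁(Kᵢ−1)) = 0.
Feasibility: ΣzᵢKᵢ = 1.605, Σzᵢ/Kᵢ = 1.311 — both > 1, two phases present.
Newton–Raphson from ψ₁ = 0.46:
  ψ₁ = 0.460: g = 0.1027, g' = -0.666 → ψ₁ = 0.614
  ψ₁ = 0.614: g = 0.0041, g' = -0.631 → ψ₁ = 0.621
Converged at ψ₁ = 0.621.
Drum-1 compositions:
  1: x = 0.135, y = 0.462
  2: x = 0.116, y = 0.109
  3: x = 0.423, y = 0.334
  4: x = 0.325, y = 0.094
Drum-2 feed = drum-1 liquid: z₂ = (0.1351, 0.1163, 0.4232, 0.3254).
Drum 2:
Material balance + equilibrium reduce to Σ zᵢ(Kᵢ−1)/(1+ψ₂(Kᵢ−1)) = 0.
Check two-phase: ΣzᵢKᵢ = 1.610 > 1 and Σzᵢ/Kᵢ = 1.127 > 1, so g(0) = 0.610 > 0 and g(1) = -0.127 < 0.
Newton–Raphson from ψ₂ = 0.5:
  ψ₂ = 0.500: g = 0.1004, g' = -0.472 → ψ₂ = 0.713
  ψ₂ = 0.713: g = 0.0066, g' = -0.429 → ψ₂ = 0.728
Converged at ψ₂ = 0.728.
  1: x = 0.032, y = 0.174
  2: x = 0.085, y = 0.128
  3: x = 0.354, y = 0.449
  4: x = 0.530, y = 0.249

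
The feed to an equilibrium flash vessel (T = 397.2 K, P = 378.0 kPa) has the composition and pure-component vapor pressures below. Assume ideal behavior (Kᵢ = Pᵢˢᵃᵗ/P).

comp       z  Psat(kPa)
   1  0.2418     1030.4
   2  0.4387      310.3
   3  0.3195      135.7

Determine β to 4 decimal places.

Raoult's law: Kᵢ = Pᵢˢᵃᵗ/P = Pᵢˢᵃᵗ/378.0.
  K_1 = 1030.4/378.0 = 2.725926, K_2 = 310.3/378.0 = 0.820899, K_3 = 135.7/378.0 = 0.358995
Rachford–Rice: g(β) = Σ zᵢ(Kᵢ−1)/(1+β(Kᵢ−1)) = 0.
Feasibility: ΣzᵢKᵢ = 1.1340, Σzᵢ/Kᵢ = 1.5131 — both > 1, two phases present.
Newton iteration, β⁰ = 0.5:
  β = 0.5000: g = -0.16369, g' = -0.5088 → β = 0.1783
  β = 0.1783: g = 0.00672, g' = -0.6035 → β = 0.1895
Converged at β = 0.1895.

β = 0.1895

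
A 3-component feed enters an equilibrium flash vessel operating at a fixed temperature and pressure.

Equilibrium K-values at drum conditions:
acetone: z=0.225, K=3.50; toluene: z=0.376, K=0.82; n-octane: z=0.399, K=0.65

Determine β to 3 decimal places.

β = 0.518

Newton iteration, β⁰ = 0.36:
  β = 0.360: g = 0.0639, g' = -0.467 → β = 0.497
  β = 0.497: g = 0.0076, g' = -0.366 → β = 0.517
  β = 0.517: g = 0.0001, g' = -0.355 → β = 0.518
Converged at β = 0.518.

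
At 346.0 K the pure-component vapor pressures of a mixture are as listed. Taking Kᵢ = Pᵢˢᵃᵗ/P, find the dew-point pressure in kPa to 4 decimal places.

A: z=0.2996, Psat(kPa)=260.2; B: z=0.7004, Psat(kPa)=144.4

Pdew = 166.6156 kPa

At the dew point ψ → 1, so Σzᵢ/Kᵢ = 1 with Kᵢ = Pᵢˢᵃᵗ/P ⇒ 1/P = Σzᵢ/Pᵢˢᵃᵗ.
1/P = 0.2996/260.2 + 0.7004/144.4 = 0.0060018 ⇒ P = 166.6156 kPa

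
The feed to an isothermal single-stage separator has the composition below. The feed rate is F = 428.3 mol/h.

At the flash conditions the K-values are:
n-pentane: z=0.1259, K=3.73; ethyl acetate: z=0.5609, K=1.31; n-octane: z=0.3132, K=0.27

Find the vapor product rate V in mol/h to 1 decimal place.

V = 168.5 mol/h

Rachford–Rice: g(ψ) = Σ zᵢ(Kᵢ−1)/(1+ψ(Kᵢ−1)) = 0.
Check two-phase: ΣzᵢKᵢ = 1.2890 > 1 and Σzᵢ/Kᵢ = 1.6219 > 1, so g(0) = 0.2890 > 0 and g(1) = -0.6219 < 0.
Newton–Raphson from ψ = 0.5:
  ψ = 0.5000: g = -0.06418, g' = -0.6221 → ψ = 0.3968
  ψ = 0.3968: g = -0.00207, g' = -0.5897 → ψ = 0.3933
Converged at ψ = 0.3933.
Then V = ψ·F = 0.3933·428.3 = 168.5 mol/h and L = F − V = 259.8 mol/h.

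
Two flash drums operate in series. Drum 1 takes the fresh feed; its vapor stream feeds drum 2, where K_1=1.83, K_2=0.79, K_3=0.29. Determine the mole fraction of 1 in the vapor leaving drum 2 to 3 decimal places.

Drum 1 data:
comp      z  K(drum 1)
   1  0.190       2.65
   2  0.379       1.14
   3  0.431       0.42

y_1 (drum 2) = 0.583

Drum 1:
Let ψ₁ = V/F and solve Σ zᵢ(Kᵢ−1)/(1+ψ₁(Kᵢ−1)) = 0.
Check two-phase: ΣzᵢKᵢ = 1.117 > 1 and Σzᵢ/Kᵢ = 1.430 > 1, so g(0) = 0.117 > 0 and g(1) = -0.430 < 0.
Newton iteration, ψ₁⁰ = 0.6:
  ψ₁ = 0.600: g = -0.1769, g' = -0.478 → ψ₁ = 0.230
  ψ₁ = 0.230: g = -0.0097, g' = -0.472 → ψ₁ = 0.209
Converged at ψ₁ = 0.209.
Drum-1 compositions:
  1: x = 0.141, y = 0.374
  2: x = 0.368, y = 0.420
  3: x = 0.491, y = 0.206
Drum-2 feed = drum-1 vapor: z₂ = (0.3742, 0.4198, 0.2060).
Drum 2:
Newton iteration, ψ₂⁰ = 0.39:
  ψ₂ = 0.390: g = -0.0637, g' = -0.368 → ψ₂ = 0.217
  ψ₂ = 0.217: g = -0.0020, g' = -0.351 → ψ₂ = 0.211
Converged at ψ₂ = 0.211.
  1: x = 0.318, y = 0.583
  2: x = 0.439, y = 0.347
  3: x = 0.242, y = 0.070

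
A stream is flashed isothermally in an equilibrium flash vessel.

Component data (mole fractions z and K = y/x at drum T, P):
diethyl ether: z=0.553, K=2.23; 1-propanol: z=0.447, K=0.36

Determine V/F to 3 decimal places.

V/F = 0.501

Rachford–Rice: g(V/F) = Σ zᵢ(Kᵢ−1)/(1+V/F(Kᵢ−1)) = 0.
Check two-phase: ΣzᵢKᵢ = 1.394 > 1 and Σzᵢ/Kᵢ = 1.490 > 1, so g(0) = 0.394 > 0 and g(1) = -0.490 < 0.
Binary case is linear: z₁(K₁−1)(1+V/F(K₂−1)) + z₂(K₂−1)(1+V/F(K₁−1)) = 0
⇒ V/F = [z₁(K₁−1)+z₂(K₂−1)] / [−(K₁−1)(K₂−1)] = 0.3941/0.7872 = 0.501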